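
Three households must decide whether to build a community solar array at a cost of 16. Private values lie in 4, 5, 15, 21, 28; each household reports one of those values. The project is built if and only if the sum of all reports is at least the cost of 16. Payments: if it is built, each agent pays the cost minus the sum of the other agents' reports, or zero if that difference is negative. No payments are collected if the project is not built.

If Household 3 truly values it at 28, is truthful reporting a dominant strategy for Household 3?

Check each profile of the others' reports and compare truth against every alternative report.
Others report (4, 15): truth gives 28, best alternative gives 28.
Others report (4, 21): truth gives 28, best alternative gives 28.
Others report (4, 28): truth gives 28, best alternative gives 28.
Others report (5, 15): truth gives 28, best alternative gives 28.
Others report (5, 21): truth gives 28, best alternative gives 28.
Others report (5, 28): truth gives 28, best alternative gives 28.
(Remaining 19 profiles checked similarly; truth is weakly best in each.)
In every case the truthful report is at least as good as any alternative, so it is a dominant strategy.

Yes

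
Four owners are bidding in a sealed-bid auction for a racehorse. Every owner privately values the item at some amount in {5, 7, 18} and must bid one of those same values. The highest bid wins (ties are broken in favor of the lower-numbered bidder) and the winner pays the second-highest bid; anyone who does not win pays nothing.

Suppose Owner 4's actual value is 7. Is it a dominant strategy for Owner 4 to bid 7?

Yes

Check each profile of the others' bids and compare truth against every alternative bid.
Others bid (5, 5, 5): truth gives 2, best alternative gives 2.
Others bid (5, 5, 7): truth gives 0, best alternative gives 0.
Others bid (5, 5, 18): truth gives 0, best alternative gives 0.
Others bid (5, 7, 5): truth gives 0, best alternative gives 0.
Others bid (5, 7, 7): truth gives 0, best alternative gives 0.
Others bid (5, 7, 18): truth gives 0, best alternative gives 0.
(Remaining 21 profiles checked similarly; truth is weakly best in each.)
In every case the truthful bid is at least as good as any alternative, so it is a dominant strategy.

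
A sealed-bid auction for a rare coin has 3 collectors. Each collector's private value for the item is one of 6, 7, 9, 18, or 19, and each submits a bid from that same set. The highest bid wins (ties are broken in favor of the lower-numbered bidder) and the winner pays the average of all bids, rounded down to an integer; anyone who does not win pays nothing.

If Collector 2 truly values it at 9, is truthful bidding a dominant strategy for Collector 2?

No

Consider the case where Collector 1 bids 6 and Collector 3 bids 6.
Truthful bid 9: wins, pays 7, utility 9 - 7 = 2.
Bid 7 instead: wins, pays 6, utility 9 - 6 = 3.
Since 3 > 2, bidding 7 is strictly better here, so truthful bidding is not dominant.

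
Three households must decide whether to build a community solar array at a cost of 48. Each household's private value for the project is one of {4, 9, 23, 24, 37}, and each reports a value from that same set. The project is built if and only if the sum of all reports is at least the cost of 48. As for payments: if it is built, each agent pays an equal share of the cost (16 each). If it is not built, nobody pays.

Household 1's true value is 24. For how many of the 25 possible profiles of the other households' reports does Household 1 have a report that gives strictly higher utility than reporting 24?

3

Others report (4, 9): truth gives 0; report 37 gives 8 > 0. Violating.
Others report (9, 4): truth gives 0; report 37 gives 8 > 0. Violating.
Others report (9, 9): truth gives 0; report 37 gives 8 > 0. Violating.
Others report (4, 4): truth gives 0; no alternative beats it.
Others report (4, 23): truth gives 8; no alternative beats it.
(Checking all 25 profiles: 3 have a profitable deviation, 22 do not.)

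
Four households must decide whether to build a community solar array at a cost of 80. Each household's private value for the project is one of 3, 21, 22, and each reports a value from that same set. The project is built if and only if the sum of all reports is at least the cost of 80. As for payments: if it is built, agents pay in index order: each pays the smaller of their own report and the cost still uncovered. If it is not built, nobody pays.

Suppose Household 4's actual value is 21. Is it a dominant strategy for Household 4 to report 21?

Yes

Check each profile of the others' reports and compare truth against every alternative report.
Others report (22, 22, 22): truth gives 7, best alternative gives 7.
Others report (21, 22, 22): truth gives 6, best alternative gives 6.
Others report (22, 21, 22): truth gives 6, best alternative gives 6.
Others report (22, 22, 21): truth gives 6, best alternative gives 6.
Others report (21, 21, 22): truth gives 5, best alternative gives 5.
Others report (21, 22, 21): truth gives 5, best alternative gives 5.
(Remaining 21 profiles checked similarly; truth is weakly best in each.)
In every case the truthful report is at least as good as any alternative, so it is a dominant strategy.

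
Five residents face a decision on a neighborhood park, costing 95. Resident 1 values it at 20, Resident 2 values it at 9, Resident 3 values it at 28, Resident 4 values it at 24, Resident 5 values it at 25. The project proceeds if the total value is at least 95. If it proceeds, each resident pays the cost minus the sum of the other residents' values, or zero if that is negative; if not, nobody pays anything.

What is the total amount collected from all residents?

Total value 106 ≥ cost 95, so it is built.
Resident 1: others sum to 86; max(0, 95 - 86) = 9.
Resident 2: others sum to 97; max(0, 95 - 97) = 0.
Resident 3: others sum to 78; max(0, 95 - 78) = 17.
Resident 4: others sum to 82; max(0, 95 - 82) = 13.
Resident 5: others sum to 81; max(0, 95 - 81) = 14.
Total collected = 9 + 0 + 17 + 13 + 14 = 53.

53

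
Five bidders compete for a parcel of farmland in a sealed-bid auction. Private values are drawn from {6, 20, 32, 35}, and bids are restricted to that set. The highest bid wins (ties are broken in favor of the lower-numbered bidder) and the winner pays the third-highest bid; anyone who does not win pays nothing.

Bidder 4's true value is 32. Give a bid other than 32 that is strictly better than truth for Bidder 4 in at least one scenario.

Suppose Bidder 1 bids 6, Bidder 2 bids 6, Bidder 3 bids 6 and Bidder 5 bids 35.
Bid 32: loses, pays 0, utility 0.
Bid 35: wins, pays 6, utility 32 - 6 = 26.
So bidding 35 beats truth here (26 > 0).

35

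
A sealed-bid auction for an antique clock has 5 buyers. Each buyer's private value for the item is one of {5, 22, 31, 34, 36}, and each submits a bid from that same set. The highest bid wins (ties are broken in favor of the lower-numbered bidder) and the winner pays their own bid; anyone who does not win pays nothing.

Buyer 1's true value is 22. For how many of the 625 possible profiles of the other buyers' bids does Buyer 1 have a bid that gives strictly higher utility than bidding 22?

Others bid (5, 5, 5, 5): truth gives 0; bid 5 gives 17 > 0. Violating.
Others bid (5, 5, 5, 22): truth gives 0; no alternative beats it.
Others bid (5, 5, 5, 31): truth gives 0; no alternative beats it.
(Checking all 625 profiles: 1 has a profitable deviation, 624 do not.)

1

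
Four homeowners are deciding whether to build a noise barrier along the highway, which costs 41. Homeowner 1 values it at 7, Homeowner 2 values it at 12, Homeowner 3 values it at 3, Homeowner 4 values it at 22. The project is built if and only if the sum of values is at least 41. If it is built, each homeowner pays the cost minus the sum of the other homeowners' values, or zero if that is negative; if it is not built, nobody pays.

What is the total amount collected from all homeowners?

32

Total value 44 ≥ cost 41, so it is built.
Homeowner 1: others sum to 37; max(0, 41 - 37) = 4.
Homeowner 2: others sum to 32; max(0, 41 - 32) = 9.
Homeowner 3: others sum to 41; max(0, 41 - 41) = 0.
Homeowner 4: others sum to 22; max(0, 41 - 22) = 19.
Total collected = 4 + 9 + 0 + 19 = 32.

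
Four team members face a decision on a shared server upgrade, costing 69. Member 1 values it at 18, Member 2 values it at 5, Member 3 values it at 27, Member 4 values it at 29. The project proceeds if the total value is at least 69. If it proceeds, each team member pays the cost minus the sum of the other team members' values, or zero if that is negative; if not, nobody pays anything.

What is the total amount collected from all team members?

Total value 79 ≥ cost 69, so it is built.
Member 1: others sum to 61; max(0, 69 - 61) = 8.
Member 2: others sum to 74; max(0, 69 - 74) = 0.
Member 3: others sum to 52; max(0, 69 - 52) = 17.
Member 4: others sum to 50; max(0, 69 - 50) = 19.
Total collected = 8 + 0 + 17 + 19 = 44.

44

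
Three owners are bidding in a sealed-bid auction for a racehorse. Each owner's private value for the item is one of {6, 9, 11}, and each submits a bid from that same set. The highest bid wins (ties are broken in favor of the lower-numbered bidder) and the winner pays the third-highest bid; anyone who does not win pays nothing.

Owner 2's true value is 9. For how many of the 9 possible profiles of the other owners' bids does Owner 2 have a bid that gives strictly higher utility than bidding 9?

Others bid (6, 11): truth gives 0; bid 11 gives 3 > 0. Violating.
Others bid (9, 6): truth gives 0; bid 11 gives 3 > 0. Violating.
Others bid (6, 6): truth gives 3; no alternative beats it.
Others bid (6, 9): truth gives 3; no alternative beats it.
(Checking all 9 profiles: 2 have a profitable deviation, 7 do not.)

2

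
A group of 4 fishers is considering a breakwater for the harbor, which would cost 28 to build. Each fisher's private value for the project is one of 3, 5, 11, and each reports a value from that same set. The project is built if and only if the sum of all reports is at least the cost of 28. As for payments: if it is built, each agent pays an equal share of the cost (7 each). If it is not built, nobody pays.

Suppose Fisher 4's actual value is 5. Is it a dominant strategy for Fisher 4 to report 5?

Check each profile of the others' reports and compare truth against every alternative report.
Others report (3, 11, 11): truth gives -2, best alternative gives -2.
Others report (5, 11, 11): truth gives -2, best alternative gives -2.
Others report (11, 3, 11): truth gives -2, best alternative gives -2.
Others report (11, 5, 11): truth gives -2, best alternative gives -2.
Others report (11, 11, 3): truth gives -2, best alternative gives -2.
Others report (11, 11, 5): truth gives -2, best alternative gives -2.
(Remaining 21 profiles checked similarly; truth is weakly best in each.)
In every case the truthful report is at least as good as any alternative, so it is a dominant strategy.

Yes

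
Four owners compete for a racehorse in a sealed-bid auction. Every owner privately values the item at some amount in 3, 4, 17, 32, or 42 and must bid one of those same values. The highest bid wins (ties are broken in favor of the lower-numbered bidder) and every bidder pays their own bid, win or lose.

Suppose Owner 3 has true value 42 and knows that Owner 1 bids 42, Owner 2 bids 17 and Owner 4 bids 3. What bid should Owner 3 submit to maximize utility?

3

Bid 3: loses but pays 3, utility -3.
Bid 4: loses but pays 4, utility -4.
Bid 17: loses but pays 17, utility -17.
Bid 32: loses but pays 32, utility -32.
Bid 42: loses but pays 42, utility -42.
The best choice is 3 with utility -3.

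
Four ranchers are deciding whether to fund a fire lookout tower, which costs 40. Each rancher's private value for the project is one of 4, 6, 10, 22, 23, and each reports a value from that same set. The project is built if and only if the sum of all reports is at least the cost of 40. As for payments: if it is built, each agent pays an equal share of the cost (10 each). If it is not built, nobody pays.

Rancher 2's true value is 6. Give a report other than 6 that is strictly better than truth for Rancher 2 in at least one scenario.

Suppose Rancher 1 reports 6, Rancher 3 reports 6 and Rancher 4 reports 22.
Report 6: project built, pays 10, utility 6 - 10 = -4.
Report 4: project not built, utility 0.
So reporting 4 beats truth here (0 > -4).

4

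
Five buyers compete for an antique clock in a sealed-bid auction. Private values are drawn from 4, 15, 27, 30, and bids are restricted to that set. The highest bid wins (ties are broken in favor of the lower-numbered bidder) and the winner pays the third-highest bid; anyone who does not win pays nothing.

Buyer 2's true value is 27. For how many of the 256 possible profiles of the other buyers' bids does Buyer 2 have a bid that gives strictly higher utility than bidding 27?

Others bid (4, 4, 4, 30): truth gives 0; bid 30 gives 23 > 0. Violating.
Others bid (4, 4, 15, 30): truth gives 0; bid 30 gives 12 > 0. Violating.
Others bid (4, 4, 30, 4): truth gives 0; bid 30 gives 23 > 0. Violating.
Others bid (4, 4, 30, 15): truth gives 0; bid 30 gives 12 > 0. Violating.
Others bid (4, 4, 4, 4): truth gives 23; no alternative beats it.
Others bid (4, 4, 4, 15): truth gives 23; no alternative beats it.
(Checking all 256 profiles: 32 have a profitable deviation, 224 do not.)

32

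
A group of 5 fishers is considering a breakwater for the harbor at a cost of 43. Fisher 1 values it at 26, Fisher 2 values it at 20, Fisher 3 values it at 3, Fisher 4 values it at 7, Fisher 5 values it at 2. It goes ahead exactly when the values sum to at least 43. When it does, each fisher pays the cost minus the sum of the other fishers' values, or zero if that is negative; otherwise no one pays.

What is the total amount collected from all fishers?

Total value 58 ≥ cost 43, so it is built.
Fisher 1: others sum to 32; max(0, 43 - 32) = 11.
Fisher 2: others sum to 38; max(0, 43 - 38) = 5.
Fisher 3: others sum to 55; max(0, 43 - 55) = 0.
Fisher 4: others sum to 51; max(0, 43 - 51) = 0.
Fisher 5: others sum to 56; max(0, 43 - 56) = 0.
Total collected = 11 + 5 + 0 + 0 + 0 = 16.

16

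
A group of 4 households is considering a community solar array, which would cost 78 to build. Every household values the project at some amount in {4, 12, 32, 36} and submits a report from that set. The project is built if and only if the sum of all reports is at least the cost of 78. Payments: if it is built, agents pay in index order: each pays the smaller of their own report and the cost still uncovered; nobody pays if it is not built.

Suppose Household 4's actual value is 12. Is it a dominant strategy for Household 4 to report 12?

Check each profile of the others' reports and compare truth against every alternative report.
Others report (12, 32, 36): truth gives 12, best alternative gives 12.
Others report (12, 36, 32): truth gives 12, best alternative gives 12.
Others report (12, 36, 36): truth gives 12, best alternative gives 12.
Others report (32, 12, 36): truth gives 12, best alternative gives 12.
Others report (32, 32, 32): truth gives 12, best alternative gives 12.
Others report (32, 32, 36): truth gives 12, best alternative gives 12.
(Remaining 58 profiles checked similarly; truth is weakly best in each.)
In every case the truthful report is at least as good as any alternative, so it is a dominant strategy.

Yes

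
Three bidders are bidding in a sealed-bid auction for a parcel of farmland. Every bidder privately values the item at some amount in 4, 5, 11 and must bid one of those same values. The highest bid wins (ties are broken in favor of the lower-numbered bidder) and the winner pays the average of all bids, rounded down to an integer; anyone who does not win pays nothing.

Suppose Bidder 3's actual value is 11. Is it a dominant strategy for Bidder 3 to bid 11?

No

Consider the case where Bidder 1 bids 4 and Bidder 2 bids 4.
Truthful bid 11: wins, pays 6, utility 11 - 6 = 5.
Bid 5 instead: wins, pays 4, utility 11 - 4 = 7.
Since 7 > 5, bidding 5 is strictly better here, so truthful bidding is not dominant.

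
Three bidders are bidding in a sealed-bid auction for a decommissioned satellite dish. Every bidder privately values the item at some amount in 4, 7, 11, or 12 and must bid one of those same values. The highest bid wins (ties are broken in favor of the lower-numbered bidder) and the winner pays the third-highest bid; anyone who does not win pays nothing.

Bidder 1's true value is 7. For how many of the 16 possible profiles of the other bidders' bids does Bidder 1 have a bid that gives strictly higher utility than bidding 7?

Others bid (4, 11): truth gives 0; bid 11 gives 3 > 0. Violating.
Others bid (4, 12): truth gives 0; bid 12 gives 3 > 0. Violating.
Others bid (11, 4): truth gives 0; bid 11 gives 3 > 0. Violating.
Others bid (12, 4): truth gives 0; bid 12 gives 3 > 0. Violating.
Others bid (4, 4): truth gives 3; no alternative beats it.
Others bid (4, 7): truth gives 3; no alternative beats it.
(Checking all 16 profiles: 4 have a profitable deviation, 12 do not.)

4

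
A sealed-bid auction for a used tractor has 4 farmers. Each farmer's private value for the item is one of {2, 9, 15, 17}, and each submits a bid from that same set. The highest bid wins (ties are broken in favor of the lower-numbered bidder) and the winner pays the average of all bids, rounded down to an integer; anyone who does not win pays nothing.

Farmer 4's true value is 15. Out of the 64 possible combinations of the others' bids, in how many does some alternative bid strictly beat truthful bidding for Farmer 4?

Others bid (2, 2, 2): truth gives 10; bid 9 gives 12 > 10. Violating.
Others bid (2, 2, 15): truth gives 0; bid 17 gives 6 > 0. Violating.
Others bid (2, 9, 15): truth gives 0; bid 17 gives 5 > 0. Violating.
Others bid (2, 15, 2): truth gives 0; bid 17 gives 6 > 0. Violating.
Others bid (2, 2, 9): truth gives 8; no alternative beats it.
Others bid (2, 2, 17): truth gives 0; no alternative beats it.
(Checking all 64 profiles: 19 have a profitable deviation, 45 do not.)

19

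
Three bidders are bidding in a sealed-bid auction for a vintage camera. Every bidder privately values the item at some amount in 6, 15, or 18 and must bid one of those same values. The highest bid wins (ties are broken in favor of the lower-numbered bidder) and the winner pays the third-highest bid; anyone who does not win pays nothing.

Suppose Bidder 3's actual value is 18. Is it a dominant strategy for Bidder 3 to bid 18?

Check each profile of the others' bids and compare truth against every alternative bid.
Others bid (6, 15): truth gives 12, best alternative gives 0.
Others bid (15, 6): truth gives 12, best alternative gives 0.
Others bid (15, 15): truth gives 3, best alternative gives 0.
Others bid (6, 6): truth gives 12, best alternative gives 12.
Others bid (6, 18): truth gives 0, best alternative gives 0.
Others bid (15, 18): truth gives 0, best alternative gives 0.
(Remaining 3 profiles checked similarly; truth is weakly best in each.)
In every case the truthful bid is at least as good as any alternative, so it is a dominant strategy.

Yes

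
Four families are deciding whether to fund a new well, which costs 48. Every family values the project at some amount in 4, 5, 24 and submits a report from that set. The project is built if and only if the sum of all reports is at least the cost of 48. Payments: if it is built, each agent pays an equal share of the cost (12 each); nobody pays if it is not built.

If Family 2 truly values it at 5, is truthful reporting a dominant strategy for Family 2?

Check each profile of the others' reports and compare truth against every alternative report.
Others report (4, 24, 24): truth gives -7, best alternative gives -7.
Others report (5, 24, 24): truth gives -7, best alternative gives -7.
Others report (24, 4, 24): truth gives -7, best alternative gives -7.
Others report (24, 5, 24): truth gives -7, best alternative gives -7.
Others report (24, 24, 4): truth gives -7, best alternative gives -7.
Others report (24, 24, 5): truth gives -7, best alternative gives -7.
(Remaining 21 profiles checked similarly; truth is weakly best in each.)
In every case the truthful report is at least as good as any alternative, so it is a dominant strategy.

Yes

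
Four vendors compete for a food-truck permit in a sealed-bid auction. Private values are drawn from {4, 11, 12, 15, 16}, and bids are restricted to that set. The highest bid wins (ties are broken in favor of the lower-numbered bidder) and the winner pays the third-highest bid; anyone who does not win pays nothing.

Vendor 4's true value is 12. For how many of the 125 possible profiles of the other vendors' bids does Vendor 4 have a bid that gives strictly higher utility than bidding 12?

24

Others bid (4, 4, 12): truth gives 0; bid 15 gives 8 > 0. Violating.
Others bid (4, 4, 15): truth gives 0; bid 16 gives 8 > 0. Violating.
Others bid (4, 11, 12): truth gives 0; bid 15 gives 1 > 0. Violating.
Others bid (4, 11, 15): truth gives 0; bid 16 gives 1 > 0. Violating.
Others bid (4, 4, 4): truth gives 8; no alternative beats it.
Others bid (4, 4, 11): truth gives 8; no alternative beats it.
(Checking all 125 profiles: 24 have a profitable deviation, 101 do not.)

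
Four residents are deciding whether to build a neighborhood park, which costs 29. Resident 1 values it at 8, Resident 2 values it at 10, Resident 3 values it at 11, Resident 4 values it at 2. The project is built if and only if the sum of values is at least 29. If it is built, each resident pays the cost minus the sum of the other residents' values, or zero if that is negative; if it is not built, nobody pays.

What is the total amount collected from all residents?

Total value 31 ≥ cost 29, so it is built.
Resident 1: others sum to 23; max(0, 29 - 23) = 6.
Resident 2: others sum to 21; max(0, 29 - 21) = 8.
Resident 3: others sum to 20; max(0, 29 - 20) = 9.
Resident 4: others sum to 29; max(0, 29 - 29) = 0.
Total collected = 6 + 8 + 9 + 0 = 23.

23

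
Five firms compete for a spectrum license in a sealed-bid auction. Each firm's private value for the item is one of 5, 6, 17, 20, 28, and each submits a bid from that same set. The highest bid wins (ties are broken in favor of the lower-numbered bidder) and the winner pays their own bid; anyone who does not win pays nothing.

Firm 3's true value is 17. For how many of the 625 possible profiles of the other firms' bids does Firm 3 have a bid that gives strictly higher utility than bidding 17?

4

Others bid (5, 5, 5, 5): truth gives 0; bid 6 gives 11 > 0. Violating.
Others bid (5, 5, 5, 6): truth gives 0; bid 6 gives 11 > 0. Violating.
Others bid (5, 5, 6, 5): truth gives 0; bid 6 gives 11 > 0. Violating.
Others bid (5, 5, 6, 6): truth gives 0; bid 6 gives 11 > 0. Violating.
Others bid (5, 5, 5, 17): truth gives 0; no alternative beats it.
Others bid (5, 5, 5, 20): truth gives 0; no alternative beats it.
(Checking all 625 profiles: 4 have a profitable deviation, 621 do not.)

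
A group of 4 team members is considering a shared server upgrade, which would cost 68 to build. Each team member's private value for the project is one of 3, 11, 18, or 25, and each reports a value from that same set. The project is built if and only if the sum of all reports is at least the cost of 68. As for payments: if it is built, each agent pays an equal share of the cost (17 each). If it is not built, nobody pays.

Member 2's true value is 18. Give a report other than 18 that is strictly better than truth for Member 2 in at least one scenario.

25

Suppose Member 1 reports 3, Member 3 reports 18 and Member 4 reports 25.
Report 18: project not built, utility 0.
Report 25: project built, pays 17, utility 18 - 17 = 1.
So reporting 25 beats truth here (1 > 0).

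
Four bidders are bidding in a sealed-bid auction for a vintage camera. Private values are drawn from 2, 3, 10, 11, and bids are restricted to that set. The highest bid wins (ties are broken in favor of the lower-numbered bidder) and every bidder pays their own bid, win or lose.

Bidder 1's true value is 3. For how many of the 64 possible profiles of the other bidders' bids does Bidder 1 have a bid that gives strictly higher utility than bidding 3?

57

Others bid (2, 2, 2): truth gives 0; bid 2 gives 1 > 0. Violating.
Others bid (2, 2, 10): truth gives -3; bid 2 gives -2 > -3. Violating.
Others bid (2, 2, 11): truth gives -3; bid 2 gives -2 > -3. Violating.
Others bid (2, 3, 10): truth gives -3; bid 2 gives -2 > -3. Violating.
Others bid (2, 2, 3): truth gives 0; no alternative beats it.
Others bid (2, 3, 2): truth gives 0; no alternative beats it.
(Checking all 64 profiles: 57 have a profitable deviation, 7 do not.)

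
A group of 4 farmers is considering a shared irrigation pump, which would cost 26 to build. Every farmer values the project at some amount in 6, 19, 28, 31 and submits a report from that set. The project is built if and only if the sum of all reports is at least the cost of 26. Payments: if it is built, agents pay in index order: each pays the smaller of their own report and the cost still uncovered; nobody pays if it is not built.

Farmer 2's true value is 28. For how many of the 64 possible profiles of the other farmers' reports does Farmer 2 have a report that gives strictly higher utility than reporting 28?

Others report (6, 6, 6): truth gives 8; report 19 gives 9 > 8. Violating.
Others report (6, 6, 19): truth gives 8; report 6 gives 22 > 8. Violating.
Others report (6, 6, 28): truth gives 8; report 6 gives 22 > 8. Violating.
Others report (6, 6, 31): truth gives 8; report 6 gives 22 > 8. Violating.
Others report (28, 6, 6): truth gives 28; no alternative beats it.
Others report (28, 6, 19): truth gives 28; no alternative beats it.
(Checking all 64 profiles: 32 have a profitable deviation, 32 do not.)

32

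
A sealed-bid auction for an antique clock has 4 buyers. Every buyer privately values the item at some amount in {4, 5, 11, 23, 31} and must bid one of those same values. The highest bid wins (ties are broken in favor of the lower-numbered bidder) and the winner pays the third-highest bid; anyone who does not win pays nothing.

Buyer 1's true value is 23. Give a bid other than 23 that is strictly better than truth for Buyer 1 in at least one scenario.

Suppose Buyer 2 bids 4, Buyer 3 bids 4 and Buyer 4 bids 31.
Bid 23: loses, pays 0, utility 0.
Bid 31: wins, pays 4, utility 23 - 4 = 19.
So bidding 31 beats truth here (19 > 0).

31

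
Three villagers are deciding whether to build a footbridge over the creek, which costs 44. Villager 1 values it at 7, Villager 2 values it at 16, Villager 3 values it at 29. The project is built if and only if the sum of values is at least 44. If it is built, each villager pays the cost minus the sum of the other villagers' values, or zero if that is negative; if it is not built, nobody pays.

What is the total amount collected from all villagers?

Total value 52 ≥ cost 44, so it is built.
Villager 1: others sum to 45; max(0, 44 - 45) = 0.
Villager 2: others sum to 36; max(0, 44 - 36) = 8.
Villager 3: others sum to 23; max(0, 44 - 23) = 21.
Total collected = 0 + 8 + 21 = 29.

29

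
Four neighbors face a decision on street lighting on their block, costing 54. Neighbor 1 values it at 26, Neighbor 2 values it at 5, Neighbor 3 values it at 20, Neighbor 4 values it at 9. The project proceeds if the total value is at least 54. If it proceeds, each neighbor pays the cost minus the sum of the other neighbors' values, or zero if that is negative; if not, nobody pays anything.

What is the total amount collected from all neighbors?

37

Total value 60 ≥ cost 54, so it is built.
Neighbor 1: others sum to 34; max(0, 54 - 34) = 20.
Neighbor 2: others sum to 55; max(0, 54 - 55) = 0.
Neighbor 3: others sum to 40; max(0, 54 - 40) = 14.
Neighbor 4: others sum to 51; max(0, 54 - 51) = 3.
Total collected = 20 + 0 + 14 + 3 = 37.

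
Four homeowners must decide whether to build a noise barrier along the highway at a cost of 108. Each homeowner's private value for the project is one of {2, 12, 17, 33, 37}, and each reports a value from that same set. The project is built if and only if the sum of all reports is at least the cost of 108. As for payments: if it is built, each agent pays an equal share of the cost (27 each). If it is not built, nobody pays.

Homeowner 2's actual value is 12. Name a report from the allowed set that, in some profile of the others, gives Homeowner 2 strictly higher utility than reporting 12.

2

Suppose Homeowner 1 reports 33, Homeowner 3 reports 33 and Homeowner 4 reports 33.
Report 12: project built, pays 27, utility 12 - 27 = -15.
Report 2: project not built, utility 0.
So reporting 2 beats truth here (0 > -15).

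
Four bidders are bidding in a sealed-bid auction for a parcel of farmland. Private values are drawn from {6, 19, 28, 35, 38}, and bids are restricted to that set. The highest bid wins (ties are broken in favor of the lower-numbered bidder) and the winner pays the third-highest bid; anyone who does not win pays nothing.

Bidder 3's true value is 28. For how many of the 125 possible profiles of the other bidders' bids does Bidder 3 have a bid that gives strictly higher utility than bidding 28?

24

Others bid (6, 6, 35): truth gives 0; bid 35 gives 22 > 0. Violating.
Others bid (6, 6, 38): truth gives 0; bid 38 gives 22 > 0. Violating.
Others bid (6, 19, 35): truth gives 0; bid 35 gives 9 > 0. Violating.
Others bid (6, 19, 38): truth gives 0; bid 38 gives 9 > 0. Violating.
Others bid (6, 6, 6): truth gives 22; no alternative beats it.
Others bid (6, 6, 19): truth gives 22; no alternative beats it.
(Checking all 125 profiles: 24 have a profitable deviation, 101 do not.)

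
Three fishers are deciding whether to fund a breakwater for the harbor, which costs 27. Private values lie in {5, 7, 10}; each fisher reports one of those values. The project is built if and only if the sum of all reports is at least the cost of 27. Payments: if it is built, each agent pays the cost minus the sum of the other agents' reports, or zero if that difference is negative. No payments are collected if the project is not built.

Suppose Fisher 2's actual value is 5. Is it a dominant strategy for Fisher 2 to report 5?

Yes

Check each profile of the others' reports and compare truth against every alternative report.
Others report (10, 10): truth gives 0, best alternative gives -2.
Others report (5, 5): truth gives 0, best alternative gives 0.
Others report (5, 7): truth gives 0, best alternative gives 0.
Others report (5, 10): truth gives 0, best alternative gives 0.
Others report (7, 5): truth gives 0, best alternative gives 0.
Others report (7, 7): truth gives 0, best alternative gives 0.
(Remaining 3 profiles checked similarly; truth is weakly best in each.)
In every case the truthful report is at least as good as any alternative, so it is a dominant strategy.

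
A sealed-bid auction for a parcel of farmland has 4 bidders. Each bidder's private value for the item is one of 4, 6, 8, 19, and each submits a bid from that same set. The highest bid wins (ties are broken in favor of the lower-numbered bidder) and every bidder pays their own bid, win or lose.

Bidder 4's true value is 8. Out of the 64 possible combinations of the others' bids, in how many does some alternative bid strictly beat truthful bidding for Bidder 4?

57

Others bid (4, 4, 4): truth gives 0; bid 6 gives 2 > 0. Violating.
Others bid (4, 4, 8): truth gives -8; bid 4 gives -4 > -8. Violating.
Others bid (4, 4, 19): truth gives -8; bid 4 gives -4 > -8. Violating.
Others bid (4, 6, 8): truth gives -8; bid 4 gives -4 > -8. Violating.
Others bid (4, 4, 6): truth gives 0; no alternative beats it.
Others bid (4, 6, 4): truth gives 0; no alternative beats it.
(Checking all 64 profiles: 57 have a profitable deviation, 7 do not.)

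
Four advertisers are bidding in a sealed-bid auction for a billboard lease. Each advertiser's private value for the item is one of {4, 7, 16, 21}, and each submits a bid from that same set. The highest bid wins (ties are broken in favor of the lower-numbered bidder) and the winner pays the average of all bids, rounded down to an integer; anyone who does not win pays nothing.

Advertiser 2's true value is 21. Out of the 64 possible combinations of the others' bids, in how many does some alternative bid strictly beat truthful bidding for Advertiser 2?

Others bid (4, 4, 4): truth gives 13; bid 7 gives 17 > 13. Violating.
Others bid (4, 4, 7): truth gives 12; bid 7 gives 16 > 12. Violating.
Others bid (4, 4, 16): truth gives 10; bid 16 gives 11 > 10. Violating.
Others bid (4, 7, 4): truth gives 12; bid 7 gives 16 > 12. Violating.
Others bid (4, 4, 21): truth gives 9; no alternative beats it.
Others bid (4, 7, 21): truth gives 8; no alternative beats it.
(Checking all 64 profiles: 18 have a profitable deviation, 46 do not.)

18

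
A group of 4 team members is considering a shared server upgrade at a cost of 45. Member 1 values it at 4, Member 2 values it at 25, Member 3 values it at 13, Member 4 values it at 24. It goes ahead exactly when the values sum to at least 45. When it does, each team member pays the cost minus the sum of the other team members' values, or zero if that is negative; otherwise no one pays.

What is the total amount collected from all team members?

Total value 66 ≥ cost 45, so it is built.
Member 1: others sum to 62; max(0, 45 - 62) = 0.
Member 2: others sum to 41; max(0, 45 - 41) = 4.
Member 3: others sum to 53; max(0, 45 - 53) = 0.
Member 4: others sum to 42; max(0, 45 - 42) = 3.
Total collected = 0 + 4 + 0 + 3 = 7.

7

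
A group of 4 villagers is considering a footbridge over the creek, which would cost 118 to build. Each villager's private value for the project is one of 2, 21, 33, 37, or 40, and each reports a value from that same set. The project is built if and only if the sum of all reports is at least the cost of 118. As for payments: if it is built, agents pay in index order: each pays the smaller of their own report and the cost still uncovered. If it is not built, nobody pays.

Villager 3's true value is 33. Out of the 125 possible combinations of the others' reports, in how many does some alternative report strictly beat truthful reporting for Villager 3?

Others report (21, 37, 40): truth gives 0; report 21 gives 12 > 0. Violating.
Others report (21, 40, 37): truth gives 0; report 21 gives 12 > 0. Violating.
Others report (21, 40, 40): truth gives 0; report 21 gives 12 > 0. Violating.
Others report (33, 33, 33): truth gives 0; report 21 gives 12 > 0. Violating.
Others report (2, 2, 2): truth gives 0; no alternative beats it.
Others report (2, 2, 21): truth gives 0; no alternative beats it.
(Checking all 125 profiles: 36 have a profitable deviation, 89 do not.)

36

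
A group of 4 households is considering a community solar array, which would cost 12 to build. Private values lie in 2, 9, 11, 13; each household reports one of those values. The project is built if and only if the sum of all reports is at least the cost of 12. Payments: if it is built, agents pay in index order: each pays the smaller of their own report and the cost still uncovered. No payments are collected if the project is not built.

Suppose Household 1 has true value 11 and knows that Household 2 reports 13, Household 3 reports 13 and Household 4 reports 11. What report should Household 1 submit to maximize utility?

Report 2: project built, pays 2, utility 11 - 2 = 9.
Report 9: project built, pays 9, utility 11 - 9 = 2.
Report 11: project built, pays 11, utility 11 - 11 = 0.
Report 13: project built, pays 12, utility 11 - 12 = -1.
The best choice is 2 with utility 9.

2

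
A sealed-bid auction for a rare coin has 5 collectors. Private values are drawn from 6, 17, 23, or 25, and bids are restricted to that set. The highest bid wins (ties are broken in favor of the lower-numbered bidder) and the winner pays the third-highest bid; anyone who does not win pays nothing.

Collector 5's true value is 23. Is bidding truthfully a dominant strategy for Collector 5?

Consider the case where Collector 1 bids 6, Collector 2 bids 6, Collector 3 bids 6 and Collector 4 bids 23.
Truthful bid 23: loses, pays 0, utility 0.
Bid 25 instead: wins, pays 6, utility 23 - 6 = 17.
Since 17 > 0, bidding 25 is strictly better here, so truthful bidding is not dominant.

No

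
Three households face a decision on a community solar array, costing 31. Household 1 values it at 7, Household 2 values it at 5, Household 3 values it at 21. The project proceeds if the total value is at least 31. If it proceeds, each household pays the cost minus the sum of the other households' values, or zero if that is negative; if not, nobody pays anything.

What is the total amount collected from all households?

27

Total value 33 ≥ cost 31, so it is built.
Household 1: others sum to 26; max(0, 31 - 26) = 5.
Household 2: others sum to 28; max(0, 31 - 28) = 3.
Household 3: others sum to 12; max(0, 31 - 12) = 19.
Total collected = 5 + 3 + 19 = 27.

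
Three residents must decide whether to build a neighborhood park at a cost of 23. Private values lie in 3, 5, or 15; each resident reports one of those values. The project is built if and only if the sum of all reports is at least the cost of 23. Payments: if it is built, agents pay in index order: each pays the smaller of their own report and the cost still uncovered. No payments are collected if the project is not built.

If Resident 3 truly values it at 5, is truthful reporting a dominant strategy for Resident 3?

Yes

Check each profile of the others' reports and compare truth against every alternative report.
Others report (15, 15): truth gives 5, best alternative gives 5.
Others report (5, 15): truth gives 2, best alternative gives 2.
Others report (15, 5): truth gives 2, best alternative gives 2.
Others report (3, 3): truth gives 0, best alternative gives 0.
Others report (3, 5): truth gives 0, best alternative gives 0.
Others report (3, 15): truth gives 0, best alternative gives 0.
(Remaining 3 profiles checked similarly; truth is weakly best in each.)
In every case the truthful report is at least as good as any alternative, so it is a dominant strategy.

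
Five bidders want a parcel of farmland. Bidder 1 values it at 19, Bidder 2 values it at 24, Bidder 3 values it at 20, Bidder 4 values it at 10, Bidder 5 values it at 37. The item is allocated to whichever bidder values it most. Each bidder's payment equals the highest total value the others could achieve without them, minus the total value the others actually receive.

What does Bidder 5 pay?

24

Bidder 5 has the highest value and receives the item.
Without Bidder 5, the item would go to the next-highest value, 24, so the others could achieve 24.
With Bidder 5 present and winning, the others receive nothing, so their total is 0.
Payment = 24 - 0 = 24.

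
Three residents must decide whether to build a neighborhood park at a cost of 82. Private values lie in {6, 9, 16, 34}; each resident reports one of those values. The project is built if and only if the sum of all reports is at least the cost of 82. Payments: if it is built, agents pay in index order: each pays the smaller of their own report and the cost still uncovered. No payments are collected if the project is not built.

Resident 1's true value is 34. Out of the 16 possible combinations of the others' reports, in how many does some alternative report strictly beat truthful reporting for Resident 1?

Others report (34, 34): truth gives 0; report 16 gives 18 > 0. Violating.
Others report (6, 6): truth gives 0; no alternative beats it.
Others report (6, 9): truth gives 0; no alternative beats it.
(Checking all 16 profiles: 1 has a profitable deviation, 15 do not.)

1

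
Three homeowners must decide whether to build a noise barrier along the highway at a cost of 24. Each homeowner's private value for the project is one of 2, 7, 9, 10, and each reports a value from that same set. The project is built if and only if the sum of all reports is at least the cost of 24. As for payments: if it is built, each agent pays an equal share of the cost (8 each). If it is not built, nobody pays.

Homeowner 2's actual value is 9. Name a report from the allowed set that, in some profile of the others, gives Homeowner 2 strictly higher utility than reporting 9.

10

Suppose Homeowner 1 reports 7 and Homeowner 3 reports 7.
Report 9: project not built, utility 0.
Report 10: project built, pays 8, utility 9 - 8 = 1.
So reporting 10 beats truth here (1 > 0).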